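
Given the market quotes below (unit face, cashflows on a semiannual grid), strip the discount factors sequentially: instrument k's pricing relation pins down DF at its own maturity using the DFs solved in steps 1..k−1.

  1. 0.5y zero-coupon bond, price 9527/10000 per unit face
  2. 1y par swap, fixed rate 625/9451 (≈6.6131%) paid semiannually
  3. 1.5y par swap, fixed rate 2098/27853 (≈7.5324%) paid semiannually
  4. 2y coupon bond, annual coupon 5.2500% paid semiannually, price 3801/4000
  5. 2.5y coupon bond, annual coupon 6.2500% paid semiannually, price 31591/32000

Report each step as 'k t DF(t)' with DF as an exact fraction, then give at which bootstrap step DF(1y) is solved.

step 1 [0.5y] zero: DF = P = 9527/10000 ≈ 0.952700
step 2 [1y] swap r/2=625/18902: DF=(1 − 625/18902·(0.952700))/(1+625/18902) = 15/16 ≈ 0.937500
step 3 [1.5y] swap r/2=1049/27853: DF=(1 − 1049/27853·(0.952700+0.937500))/(1+1049/27853) = 8951/10000 ≈ 0.895100
step 4 [2y] bond c/2=21/800: DF=(3801/4000 − 21/800·(0.952700+0.937500+0.895100))/(1+21/800) = 8547/10000 ≈ 0.854700
step 5 [2.5y] bond c/2=1/32: DF=(31591/32000 − 1/32·(0.952700+0.937500+0.895100+0.854700))/(1+1/32) = 847/1000 ≈ 0.847000

1 1/2 9527/10000
2 1 15/16
3 3/2 8951/10000
4 2 8547/10000
5 5/2 847/1000
DF(1y) is solved at step 2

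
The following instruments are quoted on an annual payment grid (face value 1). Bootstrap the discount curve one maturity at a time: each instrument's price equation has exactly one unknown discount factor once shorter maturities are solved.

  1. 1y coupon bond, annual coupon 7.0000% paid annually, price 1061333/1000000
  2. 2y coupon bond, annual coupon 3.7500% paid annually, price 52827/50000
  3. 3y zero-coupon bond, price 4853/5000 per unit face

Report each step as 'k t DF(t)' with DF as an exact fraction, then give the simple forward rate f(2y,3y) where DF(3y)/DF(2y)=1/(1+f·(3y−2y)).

step 1 [1y] bond c/1=7/100: DF=(1061333/1000000 − 7/100·(0))/(1+7/100) = 9919/10000 ≈ 0.991900
step 2 [2y] bond c/1=3/80: DF=(52827/50000 − 3/80·(0.991900))/(1+3/80) = 393/400 ≈ 0.982500
step 3 [3y] zero: DF = P = 4853/5000 ≈ 0.970600

1 1 9919/10000
2 2 393/400
3 3 4853/5000
f(2y,3y) = ((393/400)/(4853/5000) − 1)/(1) = 119/9706 ≈ 1.2260%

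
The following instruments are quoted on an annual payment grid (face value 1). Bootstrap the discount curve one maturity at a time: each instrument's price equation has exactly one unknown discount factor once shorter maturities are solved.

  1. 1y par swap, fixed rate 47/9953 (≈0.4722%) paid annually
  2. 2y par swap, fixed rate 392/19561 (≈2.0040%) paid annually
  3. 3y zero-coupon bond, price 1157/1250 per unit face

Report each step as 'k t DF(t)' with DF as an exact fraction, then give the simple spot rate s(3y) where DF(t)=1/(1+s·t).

1 1 9953/10000
2 2 1201/1250
3 3 1157/1250
s(3y) = (1/(1157/1250) − 1)/(3) = 31/1157 ≈ 2.6793%

step 1 [1y] swap r/1=47/9953: DF=(1 − 47/9953·(0))/(1+47/9953) = 9953/10000 ≈ 0.995300
step 2 [2y] swap r/1=392/19561: DF=(1 − 392/19561·(0.995300))/(1+392/19561) = 1201/1250 ≈ 0.960800
step 3 [3y] zero: DF = P = 1157/1250 ≈ 0.925600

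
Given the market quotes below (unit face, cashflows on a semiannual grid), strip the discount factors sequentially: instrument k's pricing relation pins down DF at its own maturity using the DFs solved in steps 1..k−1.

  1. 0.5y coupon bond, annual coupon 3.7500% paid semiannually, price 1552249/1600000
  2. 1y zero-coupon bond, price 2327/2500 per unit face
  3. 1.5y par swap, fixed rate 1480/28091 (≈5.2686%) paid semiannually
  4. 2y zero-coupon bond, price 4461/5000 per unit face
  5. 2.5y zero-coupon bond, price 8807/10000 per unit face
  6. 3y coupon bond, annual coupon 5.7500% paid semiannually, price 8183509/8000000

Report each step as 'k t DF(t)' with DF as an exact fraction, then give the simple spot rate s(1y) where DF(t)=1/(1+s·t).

1 1/2 9523/10000
2 1 2327/2500
3 3/2 463/500
4 2 4461/5000
5 5/2 8807/10000
6 3 8663/10000
s(1y) = (1/(2327/2500) − 1)/(1) = 173/2327 ≈ 7.4345%

step 1 [0.5y] bond c/2=3/160: DF=(1552249/1600000 − 3/160·(0))/(1+3/160) = 9523/10000 ≈ 0.952300
step 2 [1y] zero: DF = P = 2327/2500 ≈ 0.930800
step 3 [1.5y] swap r/2=740/28091: DF=(1 − 740/28091·(0.952300+0.930800))/(1+740/28091) = 463/500 ≈ 0.926000
step 4 [2y] zero: DF = P = 4461/5000 ≈ 0.892200
step 5 [2.5y] zero: DF = P = 8807/10000 ≈ 0.880700
step 6 [3y] bond c/2=23/800: DF=(8183509/8000000 − 23/800·(0.952300+0.930800+0.926000+0.892200+0.880700))/(1+23/800) = 8663/10000 ≈ 0.866300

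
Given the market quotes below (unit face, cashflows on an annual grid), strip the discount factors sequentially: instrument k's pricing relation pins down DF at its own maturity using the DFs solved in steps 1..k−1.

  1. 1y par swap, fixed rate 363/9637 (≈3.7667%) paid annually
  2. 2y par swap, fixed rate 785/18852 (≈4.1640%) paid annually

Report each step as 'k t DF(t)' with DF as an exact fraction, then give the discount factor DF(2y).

1 1 9637/10000
2 2 1843/2000
DF(2y) = 1843/2000 ≈ 0.921500

step 1 [1y] swap r/1=363/9637: DF=(1 − 363/9637·(0))/(1+363/9637) = 9637/10000 ≈ 0.963700
step 2 [2y] swap r/1=785/18852: DF=(1 − 785/18852·(0.963700))/(1+785/18852) = 1843/2000 ≈ 0.921500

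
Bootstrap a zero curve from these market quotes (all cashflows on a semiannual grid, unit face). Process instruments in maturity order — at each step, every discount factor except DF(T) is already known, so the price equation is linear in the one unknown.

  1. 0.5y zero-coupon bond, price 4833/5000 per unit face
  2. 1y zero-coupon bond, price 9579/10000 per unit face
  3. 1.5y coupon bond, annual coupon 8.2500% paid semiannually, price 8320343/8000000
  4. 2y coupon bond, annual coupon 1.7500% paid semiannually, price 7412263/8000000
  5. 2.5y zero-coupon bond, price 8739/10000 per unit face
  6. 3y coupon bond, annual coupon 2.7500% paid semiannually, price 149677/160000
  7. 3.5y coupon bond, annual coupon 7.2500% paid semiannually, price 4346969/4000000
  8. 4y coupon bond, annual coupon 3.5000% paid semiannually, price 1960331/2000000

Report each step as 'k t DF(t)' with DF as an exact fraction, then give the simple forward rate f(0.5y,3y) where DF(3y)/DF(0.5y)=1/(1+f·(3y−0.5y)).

1 1/2 4833/5000
2 1 9579/10000
3 3/2 4613/5000
4 2 4469/5000
5 5/2 8739/10000
6 3 4301/5000
7 7/2 2143/2500
8 4 534/625
f(0.5y,3y) = ((4833/5000)/(4301/5000) − 1)/(5/2) = 1064/21505 ≈ 4.9477%

step 1 [0.5y] zero: DF = P = 4833/5000 ≈ 0.966600
step 2 [1y] zero: DF = P = 9579/10000 ≈ 0.957900
step 3 [1.5y] bond c/2=33/800: DF=(8320343/8000000 − 33/800·(0.966600+0.957900))/(1+33/800) = 4613/5000 ≈ 0.922600
step 4 [2y] bond c/2=7/800: DF=(7412263/8000000 − 7/800·(0.966600+0.957900+0.922600))/(1+7/800) = 4469/5000 ≈ 0.893800
step 5 [2.5y] zero: DF = P = 8739/10000 ≈ 0.873900
step 6 [3y] bond c/2=11/800: DF=(149677/160000 − 11/800·(0.966600+0.957900+0.922600+0.893800+0.873900))/(1+11/800) = 4301/5000 ≈ 0.860200
step 7 [3.5y] bond c/2=29/800: DF=(4346969/4000000 − 29/800·(0.966600+0.957900+0.922600+0.893800+0.873900+0.860200))/(1+29/800) = 2143/2500 ≈ 0.857200
step 8 [4y] bond c/2=7/400: DF=(1960331/2000000 − 7/400·(0.966600+0.957900+0.922600+0.893800+0.873900+0.860200+0.857200))/(1+7/400) = 534/625 ≈ 0.854400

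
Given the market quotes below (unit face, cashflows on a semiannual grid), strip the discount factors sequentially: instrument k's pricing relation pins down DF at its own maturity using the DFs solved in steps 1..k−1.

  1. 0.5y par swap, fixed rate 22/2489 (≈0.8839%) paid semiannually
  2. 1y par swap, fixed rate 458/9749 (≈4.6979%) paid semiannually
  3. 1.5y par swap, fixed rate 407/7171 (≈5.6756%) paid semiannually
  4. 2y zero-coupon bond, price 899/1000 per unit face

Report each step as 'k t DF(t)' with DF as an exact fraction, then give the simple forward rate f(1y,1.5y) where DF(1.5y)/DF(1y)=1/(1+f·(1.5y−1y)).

1 1/2 2489/2500
2 1 4771/5000
3 3/2 4593/5000
4 2 899/1000
f(1y,1.5y) = ((4771/5000)/(4593/5000) − 1)/(1/2) = 356/4593 ≈ 7.7509%

step 1 [0.5y] swap r/2=11/2489: DF=(1 − 11/2489·(0))/(1+11/2489) = 2489/2500 ≈ 0.995600
step 2 [1y] swap r/2=229/9749: DF=(1 − 229/9749·(0.995600))/(1+229/9749) = 4771/5000 ≈ 0.954200
step 3 [1.5y] swap r/2=407/14342: DF=(1 − 407/14342·(0.995600+0.954200))/(1+407/14342) = 4593/5000 ≈ 0.918600
step 4 [2y] zero: DF = P = 899/1000 ≈ 0.899000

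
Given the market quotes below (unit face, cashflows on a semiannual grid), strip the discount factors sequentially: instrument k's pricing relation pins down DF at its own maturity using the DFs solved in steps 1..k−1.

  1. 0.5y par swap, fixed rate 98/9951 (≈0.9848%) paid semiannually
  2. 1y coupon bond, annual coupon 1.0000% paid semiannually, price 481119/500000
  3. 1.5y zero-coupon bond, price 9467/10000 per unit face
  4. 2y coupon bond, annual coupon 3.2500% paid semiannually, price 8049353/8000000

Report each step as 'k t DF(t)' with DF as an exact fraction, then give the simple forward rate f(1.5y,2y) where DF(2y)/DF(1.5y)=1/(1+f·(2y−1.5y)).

step 1 [0.5y] swap r/2=49/9951: DF=(1 − 49/9951·(0))/(1+49/9951) = 9951/10000 ≈ 0.995100
step 2 [1y] bond c/2=1/200: DF=(481119/500000 − 1/200·(0.995100))/(1+1/200) = 381/400 ≈ 0.952500
step 3 [1.5y] zero: DF = P = 9467/10000 ≈ 0.946700
step 4 [2y] bond c/2=13/800: DF=(8049353/8000000 − 13/800·(0.995100+0.952500+0.946700))/(1+13/800) = 4719/5000 ≈ 0.943800

1 1/2 9951/10000
2 1 381/400
3 3/2 9467/10000
4 2 4719/5000
f(1.5y,2y) = ((9467/10000)/(4719/5000) − 1)/(1/2) = 29/4719 ≈ 0.6145%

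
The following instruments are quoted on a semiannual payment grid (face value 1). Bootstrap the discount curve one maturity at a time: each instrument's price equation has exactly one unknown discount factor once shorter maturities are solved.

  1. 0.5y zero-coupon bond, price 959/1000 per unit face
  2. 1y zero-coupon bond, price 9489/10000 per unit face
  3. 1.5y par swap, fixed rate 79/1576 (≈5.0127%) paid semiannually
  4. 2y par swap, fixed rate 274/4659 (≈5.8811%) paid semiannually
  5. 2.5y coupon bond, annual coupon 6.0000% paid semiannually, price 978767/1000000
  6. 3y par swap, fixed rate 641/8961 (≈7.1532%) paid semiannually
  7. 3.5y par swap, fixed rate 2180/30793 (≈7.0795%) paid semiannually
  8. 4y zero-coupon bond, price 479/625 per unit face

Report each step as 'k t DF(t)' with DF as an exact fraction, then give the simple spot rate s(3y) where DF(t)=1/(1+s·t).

1 1/2 959/1000
2 1 9489/10000
3 3/2 9289/10000
4 2 1113/1250
5 5/2 8417/10000
6 3 8077/10000
7 7/2 391/500
8 4 479/625
s(3y) = (1/(8077/10000) − 1)/(3) = 641/8077 ≈ 7.9361%

step 1 [0.5y] zero: DF = P = 959/1000 ≈ 0.959000
step 2 [1y] zero: DF = P = 9489/10000 ≈ 0.948900
step 3 [1.5y] swap r/2=79/3152: DF=(1 − 79/3152·(0.959000+0.948900))/(1+79/3152) = 9289/10000 ≈ 0.928900
step 4 [2y] swap r/2=137/4659: DF=(1 − 137/4659·(0.959000+0.948900+0.928900))/(1+137/4659) = 1113/1250 ≈ 0.890400
step 5 [2.5y] bond c/2=3/100: DF=(978767/1000000 − 3/100·(0.959000+0.948900+0.928900+0.890400))/(1+3/100) = 8417/10000 ≈ 0.841700
step 6 [3y] swap r/2=641/17922: DF=(1 − 641/17922·(0.959000+0.948900+0.928900+0.890400+0.841700))/(1+641/17922) = 8077/10000 ≈ 0.807700
step 7 [3.5y] swap r/2=1090/30793: DF=(1 − 1090/30793·(0.959000+0.948900+0.928900+0.890400+0.841700+0.807700))/(1+1090/30793) = 391/500 ≈ 0.782000
step 8 [4y] zero: DF = P = 479/625 ≈ 0.766400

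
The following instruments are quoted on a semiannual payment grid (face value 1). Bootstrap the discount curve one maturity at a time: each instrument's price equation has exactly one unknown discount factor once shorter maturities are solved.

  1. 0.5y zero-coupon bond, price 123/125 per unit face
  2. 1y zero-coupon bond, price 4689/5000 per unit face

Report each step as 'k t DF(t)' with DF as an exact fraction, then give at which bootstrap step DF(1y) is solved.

step 1 [0.5y] zero: DF = P = 123/125 ≈ 0.984000
step 2 [1y] zero: DF = P = 4689/5000 ≈ 0.937800

1 1/2 123/125
2 1 4689/5000
DF(1y) is solved at step 2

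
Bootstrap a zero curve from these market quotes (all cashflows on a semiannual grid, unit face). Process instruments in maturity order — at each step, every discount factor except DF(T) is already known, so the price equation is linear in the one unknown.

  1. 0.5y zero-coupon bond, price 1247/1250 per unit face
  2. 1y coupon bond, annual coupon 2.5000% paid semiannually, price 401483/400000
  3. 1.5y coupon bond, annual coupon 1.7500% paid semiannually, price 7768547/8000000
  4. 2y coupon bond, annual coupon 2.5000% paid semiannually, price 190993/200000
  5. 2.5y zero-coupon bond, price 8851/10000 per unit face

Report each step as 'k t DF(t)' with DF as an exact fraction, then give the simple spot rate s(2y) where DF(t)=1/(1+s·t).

step 1 [0.5y] zero: DF = P = 1247/1250 ≈ 0.997600
step 2 [1y] bond c/2=1/80: DF=(401483/400000 − 1/80·(0.997600))/(1+1/80) = 979/1000 ≈ 0.979000
step 3 [1.5y] bond c/2=7/800: DF=(7768547/8000000 − 7/800·(0.997600+0.979000))/(1+7/800) = 1891/2000 ≈ 0.945500
step 4 [2y] bond c/2=1/80: DF=(190993/200000 − 1/80·(0.997600+0.979000+0.945500))/(1+1/80) = 9071/10000 ≈ 0.907100
step 5 [2.5y] zero: DF = P = 8851/10000 ≈ 0.885100

1 1/2 1247/1250
2 1 979/1000
3 3/2 1891/2000
4 2 9071/10000
5 5/2 8851/10000
s(2y) = (1/(9071/10000) − 1)/(2) = 929/18142 ≈ 5.1207%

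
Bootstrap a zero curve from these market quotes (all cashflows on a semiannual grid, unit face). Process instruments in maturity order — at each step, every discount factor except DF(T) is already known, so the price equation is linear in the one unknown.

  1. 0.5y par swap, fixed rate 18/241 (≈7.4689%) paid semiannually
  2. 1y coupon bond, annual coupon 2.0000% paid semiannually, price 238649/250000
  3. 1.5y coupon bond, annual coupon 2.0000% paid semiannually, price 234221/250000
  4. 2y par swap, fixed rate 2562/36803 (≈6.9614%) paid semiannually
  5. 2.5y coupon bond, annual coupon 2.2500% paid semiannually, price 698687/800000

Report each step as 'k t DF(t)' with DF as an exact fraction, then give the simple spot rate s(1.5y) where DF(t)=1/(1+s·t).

step 1 [0.5y] swap r/2=9/241: DF=(1 − 9/241·(0))/(1+9/241) = 241/250 ≈ 0.964000
step 2 [1y] bond c/2=1/100: DF=(238649/250000 − 1/100·(0.964000))/(1+1/100) = 2339/2500 ≈ 0.935600
step 3 [1.5y] bond c/2=1/100: DF=(234221/250000 − 1/100·(0.964000+0.935600))/(1+1/100) = 568/625 ≈ 0.908800
step 4 [2y] swap r/2=1281/36803: DF=(1 − 1281/36803·(0.964000+0.935600+0.908800))/(1+1281/36803) = 8719/10000 ≈ 0.871900
step 5 [2.5y] bond c/2=9/800: DF=(698687/800000 − 9/800·(0.964000+0.935600+0.908800+0.871900))/(1+9/800) = 8227/10000 ≈ 0.822700

1 1/2 241/250
2 1 2339/2500
3 3/2 568/625
4 2 8719/10000
5 5/2 8227/10000
s(1.5y) = (1/(568/625) − 1)/(3/2) = 19/284 ≈ 6.6901%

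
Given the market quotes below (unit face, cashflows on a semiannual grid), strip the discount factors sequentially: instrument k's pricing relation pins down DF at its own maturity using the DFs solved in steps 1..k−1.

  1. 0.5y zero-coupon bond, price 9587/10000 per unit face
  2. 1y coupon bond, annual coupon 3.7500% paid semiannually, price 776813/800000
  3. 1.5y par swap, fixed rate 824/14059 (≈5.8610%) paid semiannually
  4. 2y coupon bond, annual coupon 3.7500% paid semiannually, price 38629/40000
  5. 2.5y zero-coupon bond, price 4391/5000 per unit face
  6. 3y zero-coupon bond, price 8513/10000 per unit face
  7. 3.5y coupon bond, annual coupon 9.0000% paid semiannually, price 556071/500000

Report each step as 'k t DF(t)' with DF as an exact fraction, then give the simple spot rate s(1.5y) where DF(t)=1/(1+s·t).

step 1 [0.5y] zero: DF = P = 9587/10000 ≈ 0.958700
step 2 [1y] bond c/2=3/160: DF=(776813/800000 − 3/160·(0.958700))/(1+3/160) = 1871/2000 ≈ 0.935500
step 3 [1.5y] swap r/2=412/14059: DF=(1 − 412/14059·(0.958700+0.935500))/(1+412/14059) = 1147/1250 ≈ 0.917600
step 4 [2y] bond c/2=3/160: DF=(38629/40000 − 3/160·(0.958700+0.935500+0.917600))/(1+3/160) = 4481/5000 ≈ 0.896200
step 5 [2.5y] zero: DF = P = 4391/5000 ≈ 0.878200
step 6 [3y] zero: DF = P = 8513/10000 ≈ 0.851300
step 7 [3.5y] bond c/2=9/200: DF=(556071/500000 − 9/200·(0.958700+0.935500+0.917600+0.896200+0.878200+0.851300))/(1+9/200) = 8301/10000 ≈ 0.830100

1 1/2 9587/10000
2 1 1871/2000
3 3/2 1147/1250
4 2 4481/5000
5 5/2 4391/5000
6 3 8513/10000
7 7/2 8301/10000
s(1.5y) = (1/(1147/1250) − 1)/(3/2) = 206/3441 ≈ 5.9866%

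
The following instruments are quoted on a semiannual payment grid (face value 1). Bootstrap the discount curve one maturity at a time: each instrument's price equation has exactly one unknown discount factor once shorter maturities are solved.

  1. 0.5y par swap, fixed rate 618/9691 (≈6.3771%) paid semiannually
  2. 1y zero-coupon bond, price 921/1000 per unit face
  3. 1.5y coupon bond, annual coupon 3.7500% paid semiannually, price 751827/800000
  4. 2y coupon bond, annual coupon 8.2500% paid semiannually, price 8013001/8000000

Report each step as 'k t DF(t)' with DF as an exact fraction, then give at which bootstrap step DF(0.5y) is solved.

1 1/2 9691/10000
2 1 921/1000
3 3/2 8877/10000
4 2 8519/10000
DF(0.5y) is solved at step 1

step 1 [0.5y] swap r/2=309/9691: DF=(1 − 309/9691·(0))/(1+309/9691) = 9691/10000 ≈ 0.969100
step 2 [1y] zero: DF = P = 921/1000 ≈ 0.921000
step 3 [1.5y] bond c/2=3/160: DF=(751827/800000 − 3/160·(0.969100+0.921000))/(1+3/160) = 8877/10000 ≈ 0.887700
step 4 [2y] bond c/2=33/800: DF=(8013001/8000000 − 33/800·(0.969100+0.921000+0.887700))/(1+33/800) = 8519/10000 ≈ 0.851900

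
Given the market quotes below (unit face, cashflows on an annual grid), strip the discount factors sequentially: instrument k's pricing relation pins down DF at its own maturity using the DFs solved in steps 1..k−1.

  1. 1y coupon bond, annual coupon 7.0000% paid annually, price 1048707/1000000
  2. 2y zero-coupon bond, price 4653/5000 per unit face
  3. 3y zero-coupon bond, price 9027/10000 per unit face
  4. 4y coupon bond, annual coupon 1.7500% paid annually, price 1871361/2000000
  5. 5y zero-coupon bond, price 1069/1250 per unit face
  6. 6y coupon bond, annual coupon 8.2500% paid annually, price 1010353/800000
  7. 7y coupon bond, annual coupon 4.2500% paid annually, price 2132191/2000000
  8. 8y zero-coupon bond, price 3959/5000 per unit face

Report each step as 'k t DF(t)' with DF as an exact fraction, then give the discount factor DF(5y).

1 1 9801/10000
2 2 4653/5000
3 3 9027/10000
4 4 1089/1250
5 5 1069/1250
6 6 8207/10000
7 7 8041/10000
8 8 3959/5000
DF(5y) = 1069/1250 ≈ 0.855200

step 1 [1y] bond c/1=7/100: DF=(1048707/1000000 − 7/100·(0))/(1+7/100) = 9801/10000 ≈ 0.980100
step 2 [2y] zero: DF = P = 4653/5000 ≈ 0.930600
step 3 [3y] zero: DF = P = 9027/10000 ≈ 0.902700
step 4 [4y] bond c/1=7/400: DF=(1871361/2000000 − 7/400·(0.980100+0.930600+0.902700))/(1+7/400) = 1089/1250 ≈ 0.871200
step 5 [5y] zero: DF = P = 1069/1250 ≈ 0.855200
step 6 [6y] bond c/1=33/400: DF=(1010353/800000 − 33/400·(0.980100+0.930600+0.902700+0.871200+0.855200))/(1+33/400) = 8207/10000 ≈ 0.820700
step 7 [7y] bond c/1=17/400: DF=(2132191/2000000 − 17/400·(0.980100+0.930600+0.902700+0.871200+0.855200+0.820700))/(1+17/400) = 8041/10000 ≈ 0.804100
step 8 [8y] zero: DF = P = 3959/5000 ≈ 0.791800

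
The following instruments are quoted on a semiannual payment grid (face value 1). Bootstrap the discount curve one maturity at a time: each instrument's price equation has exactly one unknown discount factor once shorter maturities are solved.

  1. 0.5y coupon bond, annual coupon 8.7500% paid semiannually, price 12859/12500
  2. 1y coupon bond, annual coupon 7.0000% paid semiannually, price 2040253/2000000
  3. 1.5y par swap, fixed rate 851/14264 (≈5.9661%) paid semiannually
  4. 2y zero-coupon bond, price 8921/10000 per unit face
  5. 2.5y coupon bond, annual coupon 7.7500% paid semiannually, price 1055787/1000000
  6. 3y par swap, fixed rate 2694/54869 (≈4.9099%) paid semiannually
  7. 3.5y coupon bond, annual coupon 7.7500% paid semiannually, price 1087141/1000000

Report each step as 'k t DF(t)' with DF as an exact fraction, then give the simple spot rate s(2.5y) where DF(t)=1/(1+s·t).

1 1/2 616/625
2 1 9523/10000
3 3/2 9149/10000
4 2 8921/10000
5 5/2 8767/10000
6 3 8653/10000
7 7/2 8419/10000
s(2.5y) = (1/(8767/10000) − 1)/(5/2) = 2466/43835 ≈ 5.6256%

step 1 [0.5y] bond c/2=7/160: DF=(12859/12500 − 7/160·(0))/(1+7/160) = 616/625 ≈ 0.985600
step 2 [1y] bond c/2=7/200: DF=(2040253/2000000 − 7/200·(0.985600))/(1+7/200) = 9523/10000 ≈ 0.952300
step 3 [1.5y] swap r/2=851/28528: DF=(1 − 851/28528·(0.985600+0.952300))/(1+851/28528) = 9149/10000 ≈ 0.914900
step 4 [2y] zero: DF = P = 8921/10000 ≈ 0.892100
step 5 [2.5y] bond c/2=31/800: DF=(1055787/1000000 − 31/800·(0.985600+0.952300+0.914900+0.892100))/(1+31/800) = 8767/10000 ≈ 0.876700
step 6 [3y] swap r/2=1347/54869: DF=(1 − 1347/54869·(0.985600+0.952300+0.914900+0.892100+0.876700))/(1+1347/54869) = 8653/10000 ≈ 0.865300
step 7 [3.5y] bond c/2=31/800: DF=(1087141/1000000 − 31/800·(0.985600+0.952300+0.914900+0.892100+0.876700+0.865300))/(1+31/800) = 8419/10000 ≈ 0.841900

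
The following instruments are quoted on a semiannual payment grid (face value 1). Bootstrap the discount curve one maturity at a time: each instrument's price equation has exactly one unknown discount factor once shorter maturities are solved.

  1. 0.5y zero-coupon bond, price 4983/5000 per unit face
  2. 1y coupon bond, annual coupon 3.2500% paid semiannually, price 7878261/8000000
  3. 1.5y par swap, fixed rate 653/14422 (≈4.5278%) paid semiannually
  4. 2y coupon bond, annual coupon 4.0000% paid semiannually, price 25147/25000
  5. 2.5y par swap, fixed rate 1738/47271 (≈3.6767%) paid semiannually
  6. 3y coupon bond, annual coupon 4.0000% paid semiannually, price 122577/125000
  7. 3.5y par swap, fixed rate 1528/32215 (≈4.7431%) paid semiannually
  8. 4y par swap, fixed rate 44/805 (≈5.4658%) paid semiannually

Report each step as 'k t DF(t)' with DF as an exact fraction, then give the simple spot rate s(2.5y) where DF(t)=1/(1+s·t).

step 1 [0.5y] zero: DF = P = 4983/5000 ≈ 0.996600
step 2 [1y] bond c/2=13/800: DF=(7878261/8000000 − 13/800·(0.996600))/(1+13/800) = 9531/10000 ≈ 0.953100
step 3 [1.5y] swap r/2=653/28844: DF=(1 − 653/28844·(0.996600+0.953100))/(1+653/28844) = 9347/10000 ≈ 0.934700
step 4 [2y] bond c/2=1/50: DF=(25147/25000 − 1/50·(0.996600+0.953100+0.934700))/(1+1/50) = 581/625 ≈ 0.929600
step 5 [2.5y] swap r/2=869/47271: DF=(1 − 869/47271·(0.996600+0.953100+0.934700+0.929600))/(1+869/47271) = 9131/10000 ≈ 0.913100
step 6 [3y] bond c/2=1/50: DF=(122577/125000 − 1/50·(0.996600+0.953100+0.934700+0.929600+0.913100))/(1+1/50) = 8687/10000 ≈ 0.868700
step 7 [3.5y] swap r/2=764/32215: DF=(1 − 764/32215·(0.996600+0.953100+0.934700+0.929600+0.913100+0.868700))/(1+764/32215) = 1059/1250 ≈ 0.847200
step 8 [4y] swap r/2=22/805: DF=(1 − 22/805·(0.996600+0.953100+0.934700+0.929600+0.913100+0.868700+0.847200))/(1+22/805) = 401/500 ≈ 0.802000

1 1/2 4983/5000
2 1 9531/10000
3 3/2 9347/10000
4 2 581/625
5 5/2 9131/10000
6 3 8687/10000
7 7/2 1059/1250
8 4 401/500
s(2.5y) = (1/(9131/10000) − 1)/(5/2) = 1738/45655 ≈ 3.8068%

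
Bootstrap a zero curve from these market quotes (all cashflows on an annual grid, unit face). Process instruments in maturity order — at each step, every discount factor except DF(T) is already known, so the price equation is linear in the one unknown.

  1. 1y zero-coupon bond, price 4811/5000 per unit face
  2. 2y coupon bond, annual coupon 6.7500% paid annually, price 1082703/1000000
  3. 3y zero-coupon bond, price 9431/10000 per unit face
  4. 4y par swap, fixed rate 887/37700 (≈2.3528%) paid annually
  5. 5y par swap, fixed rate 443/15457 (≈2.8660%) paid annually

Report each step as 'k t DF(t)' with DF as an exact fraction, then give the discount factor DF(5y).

1 1 4811/5000
2 2 4767/5000
3 3 9431/10000
4 4 9113/10000
5 5 8671/10000
DF(5y) = 8671/10000 ≈ 0.867100

step 1 [1y] zero: DF = P = 4811/5000 ≈ 0.962200
step 2 [2y] bond c/1=27/400: DF=(1082703/1000000 − 27/400·(0.962200))/(1+27/400) = 4767/5000 ≈ 0.953400
step 3 [3y] zero: DF = P = 9431/10000 ≈ 0.943100
step 4 [4y] swap r/1=887/37700: DF=(1 − 887/37700·(0.962200+0.953400+0.943100))/(1+887/37700) = 9113/10000 ≈ 0.911300
step 5 [5y] swap r/1=443/15457: DF=(1 − 443/15457·(0.962200+0.953400+0.943100+0.911300))/(1+443/15457) = 8671/10000 ≈ 0.867100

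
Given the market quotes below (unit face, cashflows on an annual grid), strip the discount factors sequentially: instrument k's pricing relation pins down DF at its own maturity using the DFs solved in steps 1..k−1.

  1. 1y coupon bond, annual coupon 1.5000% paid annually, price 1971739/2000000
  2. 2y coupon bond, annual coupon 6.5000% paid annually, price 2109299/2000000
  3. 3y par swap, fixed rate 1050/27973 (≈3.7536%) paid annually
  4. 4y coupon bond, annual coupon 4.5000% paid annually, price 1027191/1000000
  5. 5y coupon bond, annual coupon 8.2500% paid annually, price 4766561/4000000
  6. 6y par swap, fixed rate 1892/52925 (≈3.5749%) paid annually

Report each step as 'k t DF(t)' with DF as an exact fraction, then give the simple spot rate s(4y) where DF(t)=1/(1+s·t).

step 1 [1y] bond c/1=3/200: DF=(1971739/2000000 − 3/200·(0))/(1+3/200) = 9713/10000 ≈ 0.971300
step 2 [2y] bond c/1=13/200: DF=(2109299/2000000 − 13/200·(0.971300))/(1+13/200) = 931/1000 ≈ 0.931000
step 3 [3y] swap r/1=1050/27973: DF=(1 − 1050/27973·(0.971300+0.931000))/(1+1050/27973) = 179/200 ≈ 0.895000
step 4 [4y] bond c/1=9/200: DF=(1027191/1000000 − 9/200·(0.971300+0.931000+0.895000))/(1+9/200) = 69/80 ≈ 0.862500
step 5 [5y] bond c/1=33/400: DF=(4766561/4000000 − 33/400·(0.971300+0.931000+0.895000+0.862500))/(1+33/400) = 8219/10000 ≈ 0.821900
step 6 [6y] swap r/1=1892/52925: DF=(1 − 1892/52925·(0.971300+0.931000+0.895000+0.862500+0.821900))/(1+1892/52925) = 2027/2500 ≈ 0.810800

1 1 9713/10000
2 2 931/1000
3 3 179/200
4 4 69/80
5 5 8219/10000
6 6 2027/2500
s(4y) = (1/(69/80) − 1)/(4) = 11/276 ≈ 3.9855%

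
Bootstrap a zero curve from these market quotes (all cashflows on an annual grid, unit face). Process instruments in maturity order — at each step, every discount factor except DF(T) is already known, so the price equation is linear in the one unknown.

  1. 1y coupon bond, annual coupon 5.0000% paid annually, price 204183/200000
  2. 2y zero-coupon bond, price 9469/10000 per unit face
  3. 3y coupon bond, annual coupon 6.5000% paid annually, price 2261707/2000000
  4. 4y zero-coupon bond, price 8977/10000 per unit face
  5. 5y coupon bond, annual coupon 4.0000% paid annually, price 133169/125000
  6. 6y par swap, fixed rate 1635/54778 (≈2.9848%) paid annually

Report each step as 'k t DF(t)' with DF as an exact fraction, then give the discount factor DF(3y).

step 1 [1y] bond c/1=1/20: DF=(204183/200000 − 1/20·(0))/(1+1/20) = 9723/10000 ≈ 0.972300
step 2 [2y] zero: DF = P = 9469/10000 ≈ 0.946900
step 3 [3y] bond c/1=13/200: DF=(2261707/2000000 − 13/200·(0.972300+0.946900))/(1+13/200) = 9447/10000 ≈ 0.944700
step 4 [4y] zero: DF = P = 8977/10000 ≈ 0.897700
step 5 [5y] bond c/1=1/25: DF=(133169/125000 − 1/25·(0.972300+0.946900+0.944700+0.897700))/(1+1/25) = 8797/10000 ≈ 0.879700
step 6 [6y] swap r/1=1635/54778: DF=(1 − 1635/54778·(0.972300+0.946900+0.944700+0.897700+0.879700))/(1+1635/54778) = 1673/2000 ≈ 0.836500

1 1 9723/10000
2 2 9469/10000
3 3 9447/10000
4 4 8977/10000
5 5 8797/10000
6 6 1673/2000
DF(3y) = 9447/10000 ≈ 0.944700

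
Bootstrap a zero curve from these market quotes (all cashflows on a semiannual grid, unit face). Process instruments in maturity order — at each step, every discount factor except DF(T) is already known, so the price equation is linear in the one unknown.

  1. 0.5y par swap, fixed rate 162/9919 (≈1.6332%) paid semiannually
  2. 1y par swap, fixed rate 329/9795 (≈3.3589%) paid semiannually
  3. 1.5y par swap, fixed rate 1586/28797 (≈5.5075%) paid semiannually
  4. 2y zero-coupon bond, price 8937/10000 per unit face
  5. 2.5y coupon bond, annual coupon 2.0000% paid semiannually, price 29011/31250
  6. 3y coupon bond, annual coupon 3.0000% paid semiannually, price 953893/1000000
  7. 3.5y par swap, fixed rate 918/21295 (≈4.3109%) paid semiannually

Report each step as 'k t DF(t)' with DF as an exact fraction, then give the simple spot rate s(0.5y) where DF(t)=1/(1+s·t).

step 1 [0.5y] swap r/2=81/9919: DF=(1 − 81/9919·(0))/(1+81/9919) = 9919/10000 ≈ 0.991900
step 2 [1y] swap r/2=329/19590: DF=(1 − 329/19590·(0.991900))/(1+329/19590) = 9671/10000 ≈ 0.967100
step 3 [1.5y] swap r/2=793/28797: DF=(1 − 793/28797·(0.991900+0.967100))/(1+793/28797) = 9207/10000 ≈ 0.920700
step 4 [2y] zero: DF = P = 8937/10000 ≈ 0.893700
step 5 [2.5y] bond c/2=1/100: DF=(29011/31250 − 1/100·(0.991900+0.967100+0.920700+0.893700))/(1+1/100) = 4409/5000 ≈ 0.881800
step 6 [3y] bond c/2=3/200: DF=(953893/1000000 − 3/200·(0.991900+0.967100+0.920700+0.893700+0.881800))/(1+3/200) = 871/1000 ≈ 0.871000
step 7 [3.5y] swap r/2=459/21295: DF=(1 − 459/21295·(0.991900+0.967100+0.920700+0.893700+0.881800+0.871000))/(1+459/21295) = 8623/10000 ≈ 0.862300

1 1/2 9919/10000
2 1 9671/10000
3 3/2 9207/10000
4 2 8937/10000
5 5/2 4409/5000
6 3 871/1000
7 7/2 8623/10000
s(0.5y) = (1/(9919/10000) − 1)/(1/2) = 162/9919 ≈ 1.6332%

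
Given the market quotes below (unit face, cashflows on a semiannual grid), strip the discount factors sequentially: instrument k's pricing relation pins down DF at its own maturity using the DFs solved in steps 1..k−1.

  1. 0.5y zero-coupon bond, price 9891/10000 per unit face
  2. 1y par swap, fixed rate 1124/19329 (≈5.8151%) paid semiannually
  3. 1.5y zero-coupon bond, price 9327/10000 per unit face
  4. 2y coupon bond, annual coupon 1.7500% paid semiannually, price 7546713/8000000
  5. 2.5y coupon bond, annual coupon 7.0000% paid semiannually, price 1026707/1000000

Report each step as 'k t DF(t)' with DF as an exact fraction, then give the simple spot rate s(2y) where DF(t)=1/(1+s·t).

1 1/2 9891/10000
2 1 4719/5000
3 3/2 9327/10000
4 2 9103/10000
5 5/2 8643/10000
s(2y) = (1/(9103/10000) − 1)/(2) = 897/18206 ≈ 4.9269%

step 1 [0.5y] zero: DF = P = 9891/10000 ≈ 0.989100
step 2 [1y] swap r/2=562/19329: DF=(1 − 562/19329·(0.989100))/(1+562/19329) = 4719/5000 ≈ 0.943800
step 3 [1.5y] zero: DF = P = 9327/10000 ≈ 0.932700
step 4 [2y] bond c/2=7/800: DF=(7546713/8000000 − 7/800·(0.989100+0.943800+0.932700))/(1+7/800) = 9103/10000 ≈ 0.910300
step 5 [2.5y] bond c/2=7/200: DF=(1026707/1000000 − 7/200·(0.989100+0.943800+0.932700+0.910300))/(1+7/200) = 8643/10000 ≈ 0.864300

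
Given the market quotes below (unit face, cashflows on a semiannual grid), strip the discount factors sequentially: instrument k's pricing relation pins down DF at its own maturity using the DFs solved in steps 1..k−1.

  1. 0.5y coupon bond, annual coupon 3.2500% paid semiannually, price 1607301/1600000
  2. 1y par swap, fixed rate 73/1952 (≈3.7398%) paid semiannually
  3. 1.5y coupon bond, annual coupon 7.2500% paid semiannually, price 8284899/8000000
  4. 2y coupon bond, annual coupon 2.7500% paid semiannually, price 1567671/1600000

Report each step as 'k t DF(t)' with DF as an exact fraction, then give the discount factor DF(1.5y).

1 1/2 1977/2000
2 1 1927/2000
3 3/2 9311/10000
4 2 4637/5000
DF(1.5y) = 9311/10000 ≈ 0.931100

step 1 [0.5y] bond c/2=13/800: DF=(1607301/1600000 − 13/800·(0))/(1+13/800) = 1977/2000 ≈ 0.988500
step 2 [1y] swap r/2=73/3904: DF=(1 − 73/3904·(0.988500))/(1+73/3904) = 1927/2000 ≈ 0.963500
step 3 [1.5y] bond c/2=29/800: DF=(8284899/8000000 − 29/800·(0.988500+0.963500))/(1+29/800) = 9311/10000 ≈ 0.931100
step 4 [2y] bond c/2=11/800: DF=(1567671/1600000 − 11/800·(0.988500+0.963500+0.931100))/(1+11/800) = 4637/5000 ≈ 0.927400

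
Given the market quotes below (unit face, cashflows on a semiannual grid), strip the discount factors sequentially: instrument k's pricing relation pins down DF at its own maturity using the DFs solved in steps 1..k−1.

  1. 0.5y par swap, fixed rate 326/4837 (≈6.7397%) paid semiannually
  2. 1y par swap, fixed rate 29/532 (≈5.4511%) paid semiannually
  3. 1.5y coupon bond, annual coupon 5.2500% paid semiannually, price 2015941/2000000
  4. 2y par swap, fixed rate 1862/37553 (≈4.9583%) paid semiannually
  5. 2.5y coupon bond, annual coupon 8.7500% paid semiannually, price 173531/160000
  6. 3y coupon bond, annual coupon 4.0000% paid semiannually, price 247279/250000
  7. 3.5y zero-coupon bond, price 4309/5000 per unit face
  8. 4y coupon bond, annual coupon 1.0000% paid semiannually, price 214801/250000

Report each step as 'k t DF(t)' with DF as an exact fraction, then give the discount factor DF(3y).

1 1/2 4837/5000
2 1 4739/5000
3 3/2 2333/2500
4 2 9069/10000
5 5/2 8817/10000
6 3 2197/2500
7 7/2 4309/5000
8 4 1029/1250
DF(3y) = 2197/2500 ≈ 0.878800

step 1 [0.5y] swap r/2=163/4837: DF=(1 − 163/4837·(0))/(1+163/4837) = 4837/5000 ≈ 0.967400
step 2 [1y] swap r/2=29/1064: DF=(1 − 29/1064·(0.967400))/(1+29/1064) = 4739/5000 ≈ 0.947800
step 3 [1.5y] bond c/2=21/800: DF=(2015941/2000000 − 21/800·(0.967400+0.947800))/(1+21/800) = 2333/2500 ≈ 0.933200
step 4 [2y] swap r/2=931/37553: DF=(1 − 931/37553·(0.967400+0.947800+0.933200))/(1+931/37553) = 9069/10000 ≈ 0.906900
step 5 [2.5y] bond c/2=7/160: DF=(173531/160000 − 7/160·(0.967400+0.947800+0.933200+0.906900))/(1+7/160) = 8817/10000 ≈ 0.881700
step 6 [3y] bond c/2=1/50: DF=(247279/250000 − 1/50·(0.967400+0.947800+0.933200+0.906900+0.881700))/(1+1/50) = 2197/2500 ≈ 0.878800
step 7 [3.5y] zero: DF = P = 4309/5000 ≈ 0.861800
step 8 [4y] bond c/2=1/200: DF=(214801/250000 − 1/200·(0.967400+0.947800+0.933200+0.906900+0.881700+0.878800+0.861800))/(1+1/200) = 1029/1250 ≈ 0.823200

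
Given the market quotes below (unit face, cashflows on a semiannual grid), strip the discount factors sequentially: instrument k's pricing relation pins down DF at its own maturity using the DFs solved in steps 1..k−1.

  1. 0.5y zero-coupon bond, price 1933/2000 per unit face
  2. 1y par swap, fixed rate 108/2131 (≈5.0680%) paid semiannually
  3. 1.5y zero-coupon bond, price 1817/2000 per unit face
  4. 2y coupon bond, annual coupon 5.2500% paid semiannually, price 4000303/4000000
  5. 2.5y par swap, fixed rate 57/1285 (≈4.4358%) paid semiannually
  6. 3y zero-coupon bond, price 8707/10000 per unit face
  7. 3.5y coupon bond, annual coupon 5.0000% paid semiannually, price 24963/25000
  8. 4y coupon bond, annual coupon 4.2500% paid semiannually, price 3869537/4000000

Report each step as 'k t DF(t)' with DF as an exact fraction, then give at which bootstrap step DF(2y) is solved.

step 1 [0.5y] zero: DF = P = 1933/2000 ≈ 0.966500
step 2 [1y] swap r/2=54/2131: DF=(1 − 54/2131·(0.966500))/(1+54/2131) = 4757/5000 ≈ 0.951400
step 3 [1.5y] zero: DF = P = 1817/2000 ≈ 0.908500
step 4 [2y] bond c/2=21/800: DF=(4000303/4000000 − 21/800·(0.966500+0.951400+0.908500))/(1+21/800) = 4511/5000 ≈ 0.902200
step 5 [2.5y] swap r/2=57/2570: DF=(1 − 57/2570·(0.966500+0.951400+0.908500+0.902200))/(1+57/2570) = 4487/5000 ≈ 0.897400
step 6 [3y] zero: DF = P = 8707/10000 ≈ 0.870700
step 7 [3.5y] bond c/2=1/40: DF=(24963/25000 − 1/40·(0.966500+0.951400+0.908500+0.902200+0.897400+0.870700))/(1+1/40) = 8401/10000 ≈ 0.840100
step 8 [4y] bond c/2=17/800: DF=(3869537/4000000 − 17/800·(0.966500+0.951400+0.908500+0.902200+0.897400+0.870700+0.840100))/(1+17/800) = 4077/5000 ≈ 0.815400

1 1/2 1933/2000
2 1 4757/5000
3 3/2 1817/2000
4 2 4511/5000
5 5/2 4487/5000
6 3 8707/10000
7 7/2 8401/10000
8 4 4077/5000
DF(2y) is solved at step 4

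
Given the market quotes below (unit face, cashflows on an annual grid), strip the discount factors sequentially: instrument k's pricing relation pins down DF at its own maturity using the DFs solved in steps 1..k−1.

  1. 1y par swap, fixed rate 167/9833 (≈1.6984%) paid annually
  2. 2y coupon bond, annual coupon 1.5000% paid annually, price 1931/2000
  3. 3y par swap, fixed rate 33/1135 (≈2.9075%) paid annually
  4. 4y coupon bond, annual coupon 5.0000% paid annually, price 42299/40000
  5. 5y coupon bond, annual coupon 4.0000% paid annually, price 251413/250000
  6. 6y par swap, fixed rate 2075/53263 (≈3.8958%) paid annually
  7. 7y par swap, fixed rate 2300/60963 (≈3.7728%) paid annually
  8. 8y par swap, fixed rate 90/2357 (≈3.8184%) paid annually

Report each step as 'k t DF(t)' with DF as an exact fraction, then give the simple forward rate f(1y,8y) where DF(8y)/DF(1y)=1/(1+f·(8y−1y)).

step 1 [1y] swap r/1=167/9833: DF=(1 − 167/9833·(0))/(1+167/9833) = 9833/10000 ≈ 0.983300
step 2 [2y] bond c/1=3/200: DF=(1931/2000 − 3/200·(0.983300))/(1+3/200) = 9367/10000 ≈ 0.936700
step 3 [3y] swap r/1=33/1135: DF=(1 − 33/1135·(0.983300+0.936700))/(1+33/1135) = 367/400 ≈ 0.917500
step 4 [4y] bond c/1=1/20: DF=(42299/40000 − 1/20·(0.983300+0.936700+0.917500))/(1+1/20) = 109/125 ≈ 0.872000
step 5 [5y] bond c/1=1/25: DF=(251413/250000 − 1/25·(0.983300+0.936700+0.917500+0.872000))/(1+1/25) = 8243/10000 ≈ 0.824300
step 6 [6y] swap r/1=2075/53263: DF=(1 − 2075/53263·(0.983300+0.936700+0.917500+0.872000+0.824300))/(1+2075/53263) = 317/400 ≈ 0.792500
step 7 [7y] swap r/1=2300/60963: DF=(1 − 2300/60963·(0.983300+0.936700+0.917500+0.872000+0.824300+0.792500))/(1+2300/60963) = 77/100 ≈ 0.770000
step 8 [8y] swap r/1=90/2357: DF=(1 − 90/2357·(0.983300+0.936700+0.917500+0.872000+0.824300+0.792500+0.770000))/(1+90/2357) = 739/1000 ≈ 0.739000

1 1 9833/10000
2 2 9367/10000
3 3 367/400
4 4 109/125
5 5 8243/10000
6 6 317/400
7 7 77/100
8 8 739/1000
f(1y,8y) = ((9833/10000)/(739/1000) − 1)/(7) = 349/7390 ≈ 4.7226%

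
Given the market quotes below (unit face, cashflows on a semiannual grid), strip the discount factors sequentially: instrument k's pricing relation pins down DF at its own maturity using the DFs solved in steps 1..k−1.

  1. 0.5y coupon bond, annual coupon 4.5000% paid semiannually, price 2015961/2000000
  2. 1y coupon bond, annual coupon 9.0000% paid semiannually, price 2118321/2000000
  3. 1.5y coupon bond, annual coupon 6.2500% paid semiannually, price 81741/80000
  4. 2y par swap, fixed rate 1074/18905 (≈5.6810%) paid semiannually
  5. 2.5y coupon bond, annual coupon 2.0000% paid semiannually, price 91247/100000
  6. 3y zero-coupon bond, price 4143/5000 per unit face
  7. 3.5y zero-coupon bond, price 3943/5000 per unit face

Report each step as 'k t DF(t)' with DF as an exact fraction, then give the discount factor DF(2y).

1 1/2 4929/5000
2 1 9711/10000
3 3/2 1863/2000
4 2 4463/5000
5 5/2 433/500
6 3 4143/5000
7 7/2 3943/5000
DF(2y) = 4463/5000 ≈ 0.892600

step 1 [0.5y] bond c/2=9/400: DF=(2015961/2000000 − 9/400·(0))/(1+9/400) = 4929/5000 ≈ 0.985800
step 2 [1y] bond c/2=9/200: DF=(2118321/2000000 − 9/200·(0.985800))/(1+9/200) = 9711/10000 ≈ 0.971100
step 3 [1.5y] bond c/2=1/32: DF=(81741/80000 − 1/32·(0.985800+0.971100))/(1+1/32) = 1863/2000 ≈ 0.931500
step 4 [2y] swap r/2=537/18905: DF=(1 − 537/18905·(0.985800+0.971100+0.931500))/(1+537/18905) = 4463/5000 ≈ 0.892600
step 5 [2.5y] bond c/2=1/100: DF=(91247/100000 − 1/100·(0.985800+0.971100+0.931500+0.892600))/(1+1/100) = 433/500 ≈ 0.866000
step 6 [3y] zero: DF = P = 4143/5000 ≈ 0.828600
step 7 [3.5y] zero: DF = P = 3943/5000 ≈ 0.788600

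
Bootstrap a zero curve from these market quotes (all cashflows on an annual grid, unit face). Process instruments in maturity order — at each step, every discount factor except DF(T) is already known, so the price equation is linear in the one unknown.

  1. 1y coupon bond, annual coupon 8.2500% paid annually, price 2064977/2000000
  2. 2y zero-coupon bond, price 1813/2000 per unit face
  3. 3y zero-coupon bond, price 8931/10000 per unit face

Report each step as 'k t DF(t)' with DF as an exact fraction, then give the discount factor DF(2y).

step 1 [1y] bond c/1=33/400: DF=(2064977/2000000 − 33/400·(0))/(1+33/400) = 4769/5000 ≈ 0.953800
step 2 [2y] zero: DF = P = 1813/2000 ≈ 0.906500
step 3 [3y] zero: DF = P = 8931/10000 ≈ 0.893100

1 1 4769/5000
2 2 1813/2000
3 3 8931/10000
DF(2y) = 1813/2000 ≈ 0.906500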